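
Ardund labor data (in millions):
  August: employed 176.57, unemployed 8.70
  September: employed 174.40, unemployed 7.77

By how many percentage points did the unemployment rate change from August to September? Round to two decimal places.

August: labor force = 176.57 + 8.70 = 185.27; u = 8.70/185.27 = 4.70%.
September: labor force = 174.40 + 7.77 = 182.17; u = 7.77/182.17 = 4.27%.
Change = 4.27% − 4.70% = −0.43 pp.

The unemployment rate changed by −0.43 percentage points.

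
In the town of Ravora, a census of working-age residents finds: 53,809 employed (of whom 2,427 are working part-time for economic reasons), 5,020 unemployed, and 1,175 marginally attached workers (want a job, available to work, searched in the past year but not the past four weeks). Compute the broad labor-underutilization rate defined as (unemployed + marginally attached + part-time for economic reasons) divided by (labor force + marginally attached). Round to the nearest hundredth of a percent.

Broad underutilization rate ≈ 14.37%.

Labor force = 53,809 + 5,020 = 58,829.
Numerator = 5,020 + 1,175 + 2,427 = 8,622.
Denominator = 58,829 + 1,175 = 60,004.
Broad rate = 8,622 / 60,004 = 14.37%.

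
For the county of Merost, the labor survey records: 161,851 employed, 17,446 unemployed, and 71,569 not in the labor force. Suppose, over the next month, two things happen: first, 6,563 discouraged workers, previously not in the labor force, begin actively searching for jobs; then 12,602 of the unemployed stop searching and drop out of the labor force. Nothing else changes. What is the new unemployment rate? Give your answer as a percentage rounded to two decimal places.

Initially, labor force = 161,851 + 17,446 = 179,297, so u = 17,446/179,297 = 9.73%.
After the first change, unemployed and labor force both rise by 6,563 → E = 161,851, U = 24,009, labor force = 185,860.
After the second change, unemployed and labor force both fall by 12,602 → E = 161,851, U = 11,407, labor force = 173,258.
New unemployment rate = 11,407 / 173,258 = 6.58%.

New unemployment rate ≈ 6.58%.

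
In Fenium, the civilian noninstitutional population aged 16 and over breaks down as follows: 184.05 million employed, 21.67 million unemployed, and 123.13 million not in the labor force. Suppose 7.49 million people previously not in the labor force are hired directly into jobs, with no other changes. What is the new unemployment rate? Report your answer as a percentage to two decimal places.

Initially, labor force = 184.05 + 21.67 = 205.72 million, so u = 21.67/205.72 = 10.53%.
After the change, employed and labor force both rise by 7.49; unemployed unchanged → E = 191.54, U = 21.67, labor force = 213.21 million.
New unemployment rate = 21.67 / 213.21 = 10.16%.

New unemployment rate ≈ 10.16%.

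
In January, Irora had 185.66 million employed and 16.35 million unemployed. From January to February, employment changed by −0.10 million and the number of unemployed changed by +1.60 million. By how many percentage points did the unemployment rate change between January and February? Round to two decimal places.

The unemployment rate changed by +0.73 percentage points.

January: labor force = 185.66 + 16.35 = 202.01; u = 16.35/202.01 = 8.09%.
February: labor force = 185.56 + 17.95 = 203.51; u = 17.95/203.51 = 8.82%.
Change = 8.82% − 8.09% = +0.73 pp.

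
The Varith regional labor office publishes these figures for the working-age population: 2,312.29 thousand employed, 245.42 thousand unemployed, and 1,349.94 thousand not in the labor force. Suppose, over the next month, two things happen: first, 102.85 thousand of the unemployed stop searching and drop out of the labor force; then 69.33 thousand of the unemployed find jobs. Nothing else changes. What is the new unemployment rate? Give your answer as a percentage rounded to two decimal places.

New unemployment rate ≈ 2.98%.

Initially, labor force = 2,312.29 + 245.42 = 2,557.71 thousand, so u = 245.42/2,557.71 = 9.60%.
After the first change, unemployed and labor force both fall by 102.85 → E = 2,312.29, U = 142.57, labor force = 2,454.86 thousand.
After the second change, unemployed falls and employed rises by 69.33; labor force unchanged → E = 2,381.62, U = 73.24, labor force = 2,454.86 thousand.
New unemployment rate = 73.24 / 2,454.86 = 2.98%.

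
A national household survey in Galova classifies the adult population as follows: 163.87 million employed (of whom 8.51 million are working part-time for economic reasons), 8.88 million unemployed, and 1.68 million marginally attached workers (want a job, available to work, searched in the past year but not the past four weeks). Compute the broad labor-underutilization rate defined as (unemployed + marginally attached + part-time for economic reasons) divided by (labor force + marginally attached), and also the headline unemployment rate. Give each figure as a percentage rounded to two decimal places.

Broad underutilization rate ≈ 10.93%; headline unemployment rate ≈ 5.14%.

Labor force = 163.87 + 8.88 = 172.75 million.
Numerator = 8.88 + 1.68 + 8.51 = 19.07 million.
Denominator = 172.75 + 1.68 = 174.43 million.
Broad rate = 19.07 / 174.43 = 10.93%.
Headline unemployment rate = 8.88 / 172.75 = 5.14%.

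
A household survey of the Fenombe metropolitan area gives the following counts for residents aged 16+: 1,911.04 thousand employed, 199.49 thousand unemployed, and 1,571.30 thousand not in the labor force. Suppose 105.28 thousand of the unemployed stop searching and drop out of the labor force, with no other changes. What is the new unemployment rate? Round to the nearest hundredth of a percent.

New unemployment rate ≈ 4.70%.

Initially, labor force = 1,911.04 + 199.49 = 2,110.53 thousand, so u = 199.49/2,110.53 = 9.45%.
After the change, unemployed and labor force both fall by 105.28 → E = 1,911.04, U = 94.21, labor force = 2,005.25 thousand.
New unemployment rate = 94.21 / 2,005.25 = 4.70%.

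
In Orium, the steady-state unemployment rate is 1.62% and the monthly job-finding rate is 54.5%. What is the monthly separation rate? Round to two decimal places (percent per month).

From u* = s/(s+f): s = u·f/(1−u).
s = 0.0162 × 54.5 / (1 − 0.0162) = 0.8829 / 0.9838 ≈ 0.90% per month.

Separation rate ≈ 0.90% per month.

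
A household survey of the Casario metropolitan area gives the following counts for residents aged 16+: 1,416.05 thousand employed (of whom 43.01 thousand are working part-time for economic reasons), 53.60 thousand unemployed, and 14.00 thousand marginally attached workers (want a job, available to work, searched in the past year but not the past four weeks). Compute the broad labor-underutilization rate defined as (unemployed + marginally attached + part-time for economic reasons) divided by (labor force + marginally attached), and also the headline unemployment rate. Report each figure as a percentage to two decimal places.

Broad underutilization rate ≈ 7.46%; headline unemployment rate ≈ 3.65%.

Labor force = 1,416.05 + 53.60 = 1,469.65 thousand.
Numerator = 53.60 + 14.00 + 43.01 = 110.61 thousand.
Denominator = 1,469.65 + 14.00 = 1,483.65 thousand.
Broad rate = 110.61 / 1,483.65 = 7.46%.
Headline unemployment rate = 53.60 / 1,469.65 = 3.65%.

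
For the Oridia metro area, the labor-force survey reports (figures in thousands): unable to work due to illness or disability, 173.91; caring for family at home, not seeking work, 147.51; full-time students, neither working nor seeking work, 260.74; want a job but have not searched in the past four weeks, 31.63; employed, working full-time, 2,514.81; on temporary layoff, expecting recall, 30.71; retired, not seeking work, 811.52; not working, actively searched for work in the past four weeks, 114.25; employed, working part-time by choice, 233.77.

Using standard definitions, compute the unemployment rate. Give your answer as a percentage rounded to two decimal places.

Employed = 2,514.81 + 233.77 = 2,748.58 thousand.
Unemployed = 30.71 + 114.25 = 144.96 thousand (jobless and actively searching, or on temporary layoff).
Labor force = 2,748.58 + 144.96 = 2,893.54 thousand.
Unemployment rate = 144.96 / 2,893.54 = 5.01%.

Unemployment rate ≈ 5.01%.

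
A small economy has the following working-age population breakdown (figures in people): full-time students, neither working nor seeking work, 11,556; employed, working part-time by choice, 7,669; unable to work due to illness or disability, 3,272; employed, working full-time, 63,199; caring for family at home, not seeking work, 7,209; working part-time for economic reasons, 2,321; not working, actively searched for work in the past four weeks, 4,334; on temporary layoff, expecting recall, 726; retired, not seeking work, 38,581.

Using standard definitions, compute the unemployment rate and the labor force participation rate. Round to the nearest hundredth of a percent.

Unemployment rate ≈ 6.47%; labor force participation rate ≈ 56.35%.

Employed = 7,669 + 63,199 + 2,321 = 73,189 (anyone who worked, including part-time for economic reasons, counts as employed).
Unemployed = 4,334 + 726 = 5,060 (jobless and actively searching, or on temporary layoff).
Labor force = 73,189 + 5,060 = 78,249.
Not in labor force = 11,556 + 3,272 + 7,209 + 38,581 = 60,618 (those not working and not actively searching are outside the labor force).
Civilian working-age population = 78,249 + 60,618 = 138,867.
Unemployment rate = 5,060 / 78,249 = 6.47%.
Labor force participation rate = 78,249 / 138,867 = 56.35%.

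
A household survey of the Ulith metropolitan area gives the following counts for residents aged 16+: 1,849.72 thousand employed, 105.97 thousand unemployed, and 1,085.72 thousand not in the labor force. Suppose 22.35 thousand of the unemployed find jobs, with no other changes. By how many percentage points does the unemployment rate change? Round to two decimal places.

Initially, labor force = 1,849.72 + 105.97 = 1,955.69 thousand, so u = 105.97/1,955.69 = 5.42%.
After the change, unemployed falls and employed rises by 22.35; labor force unchanged → E = 1,872.07, U = 83.62, labor force = 1,955.69 thousand.
New unemployment rate = 83.62 / 1,955.69 = 4.28%.
Change = 4.28% − 5.42% = −1.14 percentage points.

The unemployment rate changes by −1.14 percentage points.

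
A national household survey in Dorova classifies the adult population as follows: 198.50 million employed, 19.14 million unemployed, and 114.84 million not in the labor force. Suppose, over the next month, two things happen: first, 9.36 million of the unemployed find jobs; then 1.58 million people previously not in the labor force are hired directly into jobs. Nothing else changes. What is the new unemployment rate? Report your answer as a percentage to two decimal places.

Initially, labor force = 198.50 + 19.14 = 217.64 million, so u = 19.14/217.64 = 8.79%.
After the first change, unemployed falls and employed rises by 9.36; labor force unchanged → E = 207.86, U = 9.78, labor force = 217.64 million.
After the second change, employed and labor force both rise by 1.58; unemployed unchanged → E = 209.44, U = 9.78, labor force = 219.22 million.
New unemployment rate = 9.78 / 219.22 = 4.46%.

New unemployment rate ≈ 4.46%.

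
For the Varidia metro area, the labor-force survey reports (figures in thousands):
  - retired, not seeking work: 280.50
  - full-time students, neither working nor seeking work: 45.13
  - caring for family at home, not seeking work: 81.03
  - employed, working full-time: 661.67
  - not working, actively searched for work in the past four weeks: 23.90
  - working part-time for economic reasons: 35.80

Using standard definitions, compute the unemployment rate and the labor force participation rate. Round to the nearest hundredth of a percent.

Employed = 661.67 + 35.80 = 697.47 thousand (anyone who worked, including part-time for economic reasons, counts as employed).
Unemployed = 23.90 thousand.
Labor force = 697.47 + 23.90 = 721.37 thousand.
Not in labor force = 280.50 + 45.13 + 81.03 = 406.66 thousand (those not working and not actively searching are outside the labor force).
Civilian working-age population = 721.37 + 406.66 = 1,128.03 thousand.
Unemployment rate = 23.90 / 721.37 = 3.31%.
Labor force participation rate = 721.37 / 1,128.03 = 63.95%.

Unemployment rate ≈ 3.31%; labor force participation rate ≈ 63.95%.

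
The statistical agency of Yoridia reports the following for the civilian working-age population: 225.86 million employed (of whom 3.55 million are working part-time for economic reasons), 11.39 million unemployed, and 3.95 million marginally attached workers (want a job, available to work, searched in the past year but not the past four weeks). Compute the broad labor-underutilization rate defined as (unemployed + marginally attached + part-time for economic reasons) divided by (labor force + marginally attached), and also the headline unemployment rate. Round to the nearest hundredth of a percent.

Broad underutilization rate ≈ 7.83%; headline unemployment rate ≈ 4.80%.

Labor force = 225.86 + 11.39 = 237.25 million.
Numerator = 11.39 + 3.95 + 3.55 = 18.89 million.
Denominator = 237.25 + 3.95 = 241.20 million.
Broad rate = 18.89 / 241.20 = 7.83%.
Headline unemployment rate = 11.39 / 237.25 = 4.80%.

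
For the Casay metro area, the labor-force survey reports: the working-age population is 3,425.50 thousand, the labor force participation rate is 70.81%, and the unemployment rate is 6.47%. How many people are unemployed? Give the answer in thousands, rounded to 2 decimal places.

Labor force = 0.7081 × 3,425.50 = 2,425.60 thousand.
Unemployed = 0.0647 × 2,425.60 ≈ 156.94 thousand.

About 156.94 thousand are unemployed.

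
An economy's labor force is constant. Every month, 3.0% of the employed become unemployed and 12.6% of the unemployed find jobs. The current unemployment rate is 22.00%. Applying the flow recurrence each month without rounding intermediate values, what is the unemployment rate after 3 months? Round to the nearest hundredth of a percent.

Unemployment rate after three months ≈ 20.90%.

With a fixed labor force, u_{t+1} = u_t + s·(1−u_t) − f·u_t = u_t·(1−s−f) + s.
Here 1−s−f = 0.844 and s = 0.030.
u_1 = 0.220000 × 0.844 + 0.030 = 0.215680.
u_2 = 0.215680 × 0.844 + 0.030 = 0.212034.
u_3 = 0.212034 × 0.844 + 0.030 = 0.208957.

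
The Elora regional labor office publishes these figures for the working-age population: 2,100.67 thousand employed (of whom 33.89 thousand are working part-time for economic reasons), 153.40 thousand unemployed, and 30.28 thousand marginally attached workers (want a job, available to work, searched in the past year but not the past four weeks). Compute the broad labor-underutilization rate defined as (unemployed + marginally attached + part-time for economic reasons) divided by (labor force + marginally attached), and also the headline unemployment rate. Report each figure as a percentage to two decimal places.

Labor force = 2,100.67 + 153.40 = 2,254.07 thousand.
Numerator = 153.40 + 30.28 + 33.89 = 217.57 thousand.
Denominator = 2,254.07 + 30.28 = 2,284.35 thousand.
Broad rate = 217.57 / 2,284.35 = 9.52%.
Headline unemployment rate = 153.40 / 2,254.07 = 6.81%.

Broad underutilization rate ≈ 9.52%; headline unemployment rate ≈ 6.81%.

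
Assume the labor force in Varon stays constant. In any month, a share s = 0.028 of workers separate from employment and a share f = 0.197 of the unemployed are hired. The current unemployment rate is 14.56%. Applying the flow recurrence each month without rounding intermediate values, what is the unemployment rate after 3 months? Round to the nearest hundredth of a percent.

With a fixed labor force, u_{t+1} = u_t + s·(1−u_t) − f·u_t = u_t·(1−s−f) + s.
Here 1−s−f = 0.775 and s = 0.028.
u_1 = 0.145600 × 0.775 + 0.028 = 0.140840.
u_2 = 0.140840 × 0.775 + 0.028 = 0.137151.
u_3 = 0.137151 × 0.775 + 0.028 = 0.134292.

Unemployment rate after three months ≈ 13.43%.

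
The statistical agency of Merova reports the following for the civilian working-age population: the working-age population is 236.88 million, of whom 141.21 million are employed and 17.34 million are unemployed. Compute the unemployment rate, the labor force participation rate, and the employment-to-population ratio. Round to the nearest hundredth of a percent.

Unemployment rate ≈ 10.94%; labor force participation rate ≈ 66.93%; employment-population ratio ≈ 59.61%.

Labor force = employed + unemployed = 141.21 + 17.34 = 158.55 million.
Unemployment rate = 17.34 / 158.55 = 10.94%.
Labor force participation rate = 158.55 / 236.88 = 66.93%.
Employment-population ratio = 141.21 / 236.88 = 59.61%.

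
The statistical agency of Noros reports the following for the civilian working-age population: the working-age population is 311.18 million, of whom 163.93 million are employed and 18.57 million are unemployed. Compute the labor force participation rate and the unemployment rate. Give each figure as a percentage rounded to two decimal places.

Labor force = employed + unemployed = 163.93 + 18.57 = 182.50 million.
Unemployment rate = 18.57 / 182.50 = 10.18%.
Labor force participation rate = 182.50 / 311.18 = 58.65%.

Labor force participation rate ≈ 58.65%; unemployment rate ≈ 10.18%.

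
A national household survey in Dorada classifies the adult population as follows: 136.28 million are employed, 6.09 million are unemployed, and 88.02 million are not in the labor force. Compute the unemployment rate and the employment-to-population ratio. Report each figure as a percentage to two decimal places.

Unemployment rate ≈ 4.28%; employment-population ratio ≈ 59.15%.

Labor force = employed + unemployed = 136.28 + 6.09 = 142.37 million.
Working-age population = 142.37 + 88.02 = 230.39 million.
Unemployment rate = 6.09 / 142.37 = 4.28%.
Employment-population ratio = 136.28 / 230.39 = 59.15%.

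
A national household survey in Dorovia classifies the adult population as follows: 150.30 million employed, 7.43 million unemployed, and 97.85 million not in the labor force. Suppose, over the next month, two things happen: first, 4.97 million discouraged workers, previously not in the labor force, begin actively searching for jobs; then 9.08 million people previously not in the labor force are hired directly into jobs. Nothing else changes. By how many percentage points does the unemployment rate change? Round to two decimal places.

Initially, labor force = 150.30 + 7.43 = 157.73 million, so u = 7.43/157.73 = 4.71%.
After the first change, unemployed and labor force both rise by 4.97 → E = 150.30, U = 12.40, labor force = 162.70 million.
After the second change, employed and labor force both rise by 9.08; unemployed unchanged → E = 159.38, U = 12.40, labor force = 171.78 million.
New unemployment rate = 12.40 / 171.78 = 7.22%.
Change = 7.22% − 4.71% = +2.51 percentage points.

The unemployment rate changes by +2.51 percentage points.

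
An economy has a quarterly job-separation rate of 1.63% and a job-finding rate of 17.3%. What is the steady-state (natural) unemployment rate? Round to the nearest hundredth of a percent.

Steady-state unemployment rate ≈ 8.61%.

At steady state the flows balance: s·E = f·U, so U/(E+U) = s/(s+f).
u* = 1.63 / (1.63 + 17.3) = 1.63 / 18.93 = 8.61%.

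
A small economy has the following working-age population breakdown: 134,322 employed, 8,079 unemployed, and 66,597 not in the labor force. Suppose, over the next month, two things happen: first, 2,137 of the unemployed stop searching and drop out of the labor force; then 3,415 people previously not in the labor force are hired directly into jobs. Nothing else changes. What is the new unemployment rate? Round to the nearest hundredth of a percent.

Initially, labor force = 134,322 + 8,079 = 142,401, so u = 8,079/142,401 = 5.67%.
After the first change, unemployed and labor force both fall by 2,137 → E = 134,322, U = 5,942, labor force = 140,264.
After the second change, employed and labor force both rise by 3,415; unemployed unchanged → E = 137,737, U = 5,942, labor force = 143,679.
New unemployment rate = 5,942 / 143,679 = 4.14%.

New unemployment rate ≈ 4.14%.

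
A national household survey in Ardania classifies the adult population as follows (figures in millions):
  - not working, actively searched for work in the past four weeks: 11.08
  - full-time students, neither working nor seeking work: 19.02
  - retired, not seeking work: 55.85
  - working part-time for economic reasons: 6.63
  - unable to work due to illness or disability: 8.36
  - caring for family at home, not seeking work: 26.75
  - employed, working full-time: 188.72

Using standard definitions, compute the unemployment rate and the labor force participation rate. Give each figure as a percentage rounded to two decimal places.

Employed = 6.63 + 188.72 = 195.35 million (anyone who worked, including part-time for economic reasons, counts as employed).
Unemployed = 11.08 million.
Labor force = 195.35 + 11.08 = 206.43 million.
Not in labor force = 19.02 + 55.85 + 8.36 + 26.75 = 109.98 million (those not working and not actively searching are outside the labor force).
Civilian working-age population = 206.43 + 109.98 = 316.41 million.
Unemployment rate = 11.08 / 206.43 = 5.37%.
Labor force participation rate = 206.43 / 316.41 = 65.24%.

Unemployment rate ≈ 5.37%; labor force participation rate ≈ 65.24%.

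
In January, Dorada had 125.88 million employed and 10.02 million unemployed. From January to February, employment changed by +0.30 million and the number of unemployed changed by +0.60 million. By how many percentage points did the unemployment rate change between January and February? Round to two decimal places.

January: labor force = 125.88 + 10.02 = 135.90; u = 10.02/135.90 = 7.37%.
February: labor force = 126.18 + 10.62 = 136.80; u = 10.62/136.80 = 7.76%.
Change = 7.76% − 7.37% = +0.39 pp.

The unemployment rate changed by +0.39 percentage points.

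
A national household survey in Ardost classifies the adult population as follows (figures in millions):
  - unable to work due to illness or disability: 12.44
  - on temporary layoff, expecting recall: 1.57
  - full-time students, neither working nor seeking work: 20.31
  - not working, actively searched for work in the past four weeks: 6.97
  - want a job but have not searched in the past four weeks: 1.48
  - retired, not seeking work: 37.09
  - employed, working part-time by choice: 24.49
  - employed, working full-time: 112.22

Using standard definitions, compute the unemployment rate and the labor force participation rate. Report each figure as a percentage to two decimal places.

Unemployment rate ≈ 5.88%; labor force participation rate ≈ 67.07%.

Employed = 24.49 + 112.22 = 136.71 million.
Unemployed = 1.57 + 6.97 = 8.54 million (jobless and actively searching, or on temporary layoff).
Labor force = 136.71 + 8.54 = 145.25 million.
Not in labor force = 12.44 + 20.31 + 1.48 + 37.09 = 71.32 million (those not working and not actively searching are outside the labor force — including those who want a job but have given up searching).
Civilian working-age population = 145.25 + 71.32 = 216.57 million.
Unemployment rate = 8.54 / 145.25 = 5.88%.
Labor force participation rate = 145.25 / 216.57 = 67.07%.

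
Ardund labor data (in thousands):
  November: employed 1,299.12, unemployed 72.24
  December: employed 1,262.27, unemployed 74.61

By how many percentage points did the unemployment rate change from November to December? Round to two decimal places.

November: labor force = 1,299.12 + 72.24 = 1,371.36; u = 72.24/1,371.36 = 5.27%.
December: labor force = 1,262.27 + 74.61 = 1,336.88; u = 74.61/1,336.88 = 5.58%.
Change = 5.58% − 5.27% = +0.31 pp.

The unemployment rate changed by +0.31 percentage points.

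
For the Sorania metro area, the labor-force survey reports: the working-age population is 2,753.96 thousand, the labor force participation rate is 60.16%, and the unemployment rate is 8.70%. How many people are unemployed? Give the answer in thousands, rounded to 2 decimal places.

Labor force = 0.6016 × 2,753.96 = 1,656.78 thousand.
Unemployed = 0.0870 × 1,656.78 ≈ 144.14 thousand.

About 144.14 thousand are unemployed.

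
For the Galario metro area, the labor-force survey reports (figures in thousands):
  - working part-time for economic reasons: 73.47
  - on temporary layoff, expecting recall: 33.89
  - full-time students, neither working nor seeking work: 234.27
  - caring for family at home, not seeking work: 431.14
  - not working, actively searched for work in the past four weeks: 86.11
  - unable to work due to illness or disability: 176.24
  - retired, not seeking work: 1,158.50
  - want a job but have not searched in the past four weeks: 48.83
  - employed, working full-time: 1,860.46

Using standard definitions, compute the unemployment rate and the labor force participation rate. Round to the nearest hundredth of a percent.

Unemployment rate ≈ 5.84%; labor force participation rate ≈ 50.06%.

Employed = 73.47 + 1,860.46 = 1,933.93 thousand (anyone who worked, including part-time for economic reasons, counts as employed).
Unemployed = 33.89 + 86.11 = 120.00 thousand (jobless and actively searching, or on temporary layoff).
Labor force = 1,933.93 + 120.00 = 2,053.93 thousand.
Not in labor force = 234.27 + 431.14 + 176.24 + 1,158.50 + 48.83 = 2,048.98 thousand (those not working and not actively searching are outside the labor force — including those who want a job but have given up searching).
Civilian working-age population = 2,053.93 + 2,048.98 = 4,102.91 thousand.
Unemployment rate = 120.00 / 2,053.93 = 5.84%.
Labor force participation rate = 2,053.93 / 4,102.91 = 50.06%.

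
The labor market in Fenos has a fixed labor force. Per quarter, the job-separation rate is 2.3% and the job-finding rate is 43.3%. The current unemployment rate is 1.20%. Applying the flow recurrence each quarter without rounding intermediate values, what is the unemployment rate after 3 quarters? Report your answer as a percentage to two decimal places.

Unemployment rate after three quarters ≈ 4.43%.

With a fixed labor force, u_{t+1} = u_t + s·(1−u_t) − f·u_t = u_t·(1−s−f) + s.
Here 1−s−f = 0.544 and s = 0.023.
u_1 = 0.012000 × 0.544 + 0.023 = 0.029528.
u_2 = 0.029528 × 0.544 + 0.023 = 0.039063.
u_3 = 0.039063 × 0.544 + 0.023 = 0.044250.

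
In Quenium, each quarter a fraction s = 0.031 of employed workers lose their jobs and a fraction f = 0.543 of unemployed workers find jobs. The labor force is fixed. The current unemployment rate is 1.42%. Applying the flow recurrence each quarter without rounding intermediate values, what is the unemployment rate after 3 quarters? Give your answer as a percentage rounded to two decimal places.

Unemployment rate after three quarters ≈ 5.09%.

With a fixed labor force, u_{t+1} = u_t + s·(1−u_t) − f·u_t = u_t·(1−s−f) + s.
Here 1−s−f = 0.426 and s = 0.031.
u_1 = 0.014200 × 0.426 + 0.031 = 0.037049.
u_2 = 0.037049 × 0.426 + 0.031 = 0.046783.
u_3 = 0.046783 × 0.426 + 0.031 = 0.050930.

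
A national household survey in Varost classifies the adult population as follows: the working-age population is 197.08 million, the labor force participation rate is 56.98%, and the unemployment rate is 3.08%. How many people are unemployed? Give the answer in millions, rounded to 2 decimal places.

Labor force = 0.5698 × 197.08 = 112.30 million.
Unemployed = 0.0308 × 112.30 ≈ 3.46 million.

About 3.46 million are unemployed.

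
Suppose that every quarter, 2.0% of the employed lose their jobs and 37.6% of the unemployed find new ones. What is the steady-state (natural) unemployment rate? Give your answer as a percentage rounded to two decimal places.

At steady state the flows balance: s·E = f·U, so U/(E+U) = s/(s+f).
u* = 2.0 / (2.0 + 37.6) = 2.0 / 39.60 = 5.05%.

Steady-state unemployment rate ≈ 5.05%.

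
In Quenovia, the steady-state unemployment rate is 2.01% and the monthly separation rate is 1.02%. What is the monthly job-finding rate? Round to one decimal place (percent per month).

Job-finding rate ≈ 49.7% per month.

From u* = s/(s+f): f = s·(1−u)/u.
f = 1.02 × (1 − 0.0201) / 0.0201 = 0.9995 / 0.0201 ≈ 49.7% per month.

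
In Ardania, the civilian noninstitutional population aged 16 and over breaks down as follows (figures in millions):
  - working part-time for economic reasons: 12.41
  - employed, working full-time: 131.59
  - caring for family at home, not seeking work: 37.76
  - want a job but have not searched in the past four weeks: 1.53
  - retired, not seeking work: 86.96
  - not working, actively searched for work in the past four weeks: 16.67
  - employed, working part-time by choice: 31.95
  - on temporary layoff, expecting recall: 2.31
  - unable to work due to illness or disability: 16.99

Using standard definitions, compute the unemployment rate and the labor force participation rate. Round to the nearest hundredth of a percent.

Unemployment rate ≈ 9.74%; labor force participation rate ≈ 57.64%.

Employed = 12.41 + 131.59 + 31.95 = 175.95 million (anyone who worked, including part-time for economic reasons, counts as employed).
Unemployed = 16.67 + 2.31 = 18.98 million (jobless and actively searching, or on temporary layoff).
Labor force = 175.95 + 18.98 = 194.93 million.
Not in labor force = 37.76 + 1.53 + 86.96 + 16.99 = 143.24 million (those not working and not actively searching are outside the labor force — including those who want a job but have given up searching).
Civilian working-age population = 194.93 + 143.24 = 338.17 million.
Unemployment rate = 18.98 / 194.93 = 9.74%.
Labor force participation rate = 194.93 / 338.17 = 57.64%.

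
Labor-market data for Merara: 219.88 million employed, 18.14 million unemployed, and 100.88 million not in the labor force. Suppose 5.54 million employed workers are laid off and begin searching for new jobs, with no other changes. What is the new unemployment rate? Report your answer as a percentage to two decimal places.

Initially, labor force = 219.88 + 18.14 = 238.02 million, so u = 18.14/238.02 = 7.62%.
After the change, employed falls and unemployed rises by 5.54; labor force unchanged → E = 214.34, U = 23.68, labor force = 238.02 million.
New unemployment rate = 23.68 / 238.02 = 9.95%.

New unemployment rate ≈ 9.95%.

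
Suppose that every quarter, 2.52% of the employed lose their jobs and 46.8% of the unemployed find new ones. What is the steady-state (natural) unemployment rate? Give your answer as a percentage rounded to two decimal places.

Steady-state unemployment rate ≈ 5.11%.

At steady state the flows balance: s·E = f·U, so U/(E+U) = s/(s+f).
u* = 2.52 / (2.52 + 46.8) = 2.52 / 49.32 = 5.11%.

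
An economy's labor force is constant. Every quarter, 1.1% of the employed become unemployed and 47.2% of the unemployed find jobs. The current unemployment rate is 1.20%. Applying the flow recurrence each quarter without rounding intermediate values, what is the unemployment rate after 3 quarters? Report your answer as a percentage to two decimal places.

With a fixed labor force, u_{t+1} = u_t + s·(1−u_t) − f·u_t = u_t·(1−s−f) + s.
Here 1−s−f = 0.517 and s = 0.011.
u_1 = 0.012000 × 0.517 + 0.011 = 0.017204.
u_2 = 0.017204 × 0.517 + 0.011 = 0.019894.
u_3 = 0.019894 × 0.517 + 0.011 = 0.021285.

Unemployment rate after three quarters ≈ 2.13%.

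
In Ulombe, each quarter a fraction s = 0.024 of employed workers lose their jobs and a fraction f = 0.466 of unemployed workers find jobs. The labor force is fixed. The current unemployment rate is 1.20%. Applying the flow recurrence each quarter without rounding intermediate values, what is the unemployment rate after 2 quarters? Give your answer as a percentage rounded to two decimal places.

With a fixed labor force, u_{t+1} = u_t + s·(1−u_t) − f·u_t = u_t·(1−s−f) + s.
Here 1−s−f = 0.510 and s = 0.024.
u_1 = 0.012000 × 0.510 + 0.024 = 0.030120.
u_2 = 0.030120 × 0.510 + 0.024 = 0.039361.

Unemployment rate after two quarters ≈ 3.94%.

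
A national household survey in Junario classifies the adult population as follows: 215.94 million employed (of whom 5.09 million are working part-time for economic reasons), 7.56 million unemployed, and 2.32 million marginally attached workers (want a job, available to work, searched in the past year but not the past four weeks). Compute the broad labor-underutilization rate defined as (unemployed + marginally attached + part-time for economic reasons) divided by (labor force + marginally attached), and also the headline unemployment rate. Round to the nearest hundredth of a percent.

Labor force = 215.94 + 7.56 = 223.50 million.
Numerator = 7.56 + 2.32 + 5.09 = 14.97 million.
Denominator = 223.50 + 2.32 = 225.82 million.
Broad rate = 14.97 / 225.82 = 6.63%.
Headline unemployment rate = 7.56 / 223.50 = 3.38%.

Broad underutilization rate ≈ 6.63%; headline unemployment rate ≈ 3.38%.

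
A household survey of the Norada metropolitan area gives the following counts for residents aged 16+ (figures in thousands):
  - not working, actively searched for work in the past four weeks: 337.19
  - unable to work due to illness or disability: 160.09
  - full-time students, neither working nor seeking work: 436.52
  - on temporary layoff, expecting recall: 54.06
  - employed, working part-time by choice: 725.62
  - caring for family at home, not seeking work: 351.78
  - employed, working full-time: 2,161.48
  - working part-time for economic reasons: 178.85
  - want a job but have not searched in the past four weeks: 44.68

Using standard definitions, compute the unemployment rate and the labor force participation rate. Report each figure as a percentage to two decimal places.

Employed = 725.62 + 2,161.48 + 178.85 = 3,065.95 thousand (anyone who worked, including part-time for economic reasons, counts as employed).
Unemployed = 337.19 + 54.06 = 391.25 thousand (jobless and actively searching, or on temporary layoff).
Labor force = 3,065.95 + 391.25 = 3,457.20 thousand.
Not in labor force = 160.09 + 436.52 + 351.78 + 44.68 = 993.07 thousand (those not working and not actively searching are outside the labor force — including those who want a job but have given up searching).
Civilian working-age population = 3,457.20 + 993.07 = 4,450.27 thousand.
Unemployment rate = 391.25 / 3,457.20 = 11.32%.
Labor force participation rate = 3,457.20 / 4,450.27 = 77.69%.

Unemployment rate ≈ 11.32%; labor force participation rate ≈ 77.69%.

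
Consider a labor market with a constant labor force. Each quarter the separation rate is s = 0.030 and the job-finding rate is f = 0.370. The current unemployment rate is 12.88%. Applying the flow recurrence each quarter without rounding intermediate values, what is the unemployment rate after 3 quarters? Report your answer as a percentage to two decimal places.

Unemployment rate after three quarters ≈ 8.66%.

With a fixed labor force, u_{t+1} = u_t + s·(1−u_t) − f·u_t = u_t·(1−s−f) + s.
Here 1−s−f = 0.600 and s = 0.030.
u_1 = 0.128800 × 0.600 + 0.030 = 0.107280.
u_2 = 0.107280 × 0.600 + 0.030 = 0.094368.
u_3 = 0.094368 × 0.600 + 0.030 = 0.086621.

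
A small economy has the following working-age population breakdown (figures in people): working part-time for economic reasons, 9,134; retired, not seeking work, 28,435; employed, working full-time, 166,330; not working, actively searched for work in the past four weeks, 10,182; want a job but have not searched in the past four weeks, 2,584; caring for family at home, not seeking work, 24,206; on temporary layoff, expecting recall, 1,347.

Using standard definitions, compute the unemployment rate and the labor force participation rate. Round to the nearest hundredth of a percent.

Unemployment rate ≈ 6.17%; labor force participation rate ≈ 77.20%.

Employed = 9,134 + 166,330 = 175,464 (anyone who worked, including part-time for economic reasons, counts as employed).
Unemployed = 10,182 + 1,347 = 11,529 (jobless and actively searching, or on temporary layoff).
Labor force = 175,464 + 11,529 = 186,993.
Not in labor force = 28,435 + 2,584 + 24,206 = 55,225 (those not working and not actively searching are outside the labor force — including those who want a job but have given up searching).
Civilian working-age population = 186,993 + 55,225 = 242,218.
Unemployment rate = 11,529 / 186,993 = 6.17%.
Labor force participation rate = 186,993 / 242,218 = 77.20%.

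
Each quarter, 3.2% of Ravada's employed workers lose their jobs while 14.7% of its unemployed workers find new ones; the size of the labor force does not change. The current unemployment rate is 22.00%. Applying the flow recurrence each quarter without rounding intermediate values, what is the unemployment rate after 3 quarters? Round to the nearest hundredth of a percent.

With a fixed labor force, u_{t+1} = u_t + s·(1−u_t) − f·u_t = u_t·(1−s−f) + s.
Here 1−s−f = 0.821 and s = 0.032.
u_1 = 0.220000 × 0.821 + 0.032 = 0.212620.
u_2 = 0.212620 × 0.821 + 0.032 = 0.206561.
u_3 = 0.206561 × 0.821 + 0.032 = 0.201587.

Unemployment rate after three quarters ≈ 20.16%.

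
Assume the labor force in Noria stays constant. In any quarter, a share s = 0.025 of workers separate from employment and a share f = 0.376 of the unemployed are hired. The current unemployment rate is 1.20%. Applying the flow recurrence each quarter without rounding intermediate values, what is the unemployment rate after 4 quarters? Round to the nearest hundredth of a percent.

With a fixed labor force, u_{t+1} = u_t + s·(1−u_t) − f·u_t = u_t·(1−s−f) + s.
Here 1−s−f = 0.599 and s = 0.025.
u_1 = 0.012000 × 0.599 + 0.025 = 0.032188.
u_2 = 0.032188 × 0.599 + 0.025 = 0.044281.
u_3 = 0.044281 × 0.599 + 0.025 = 0.051524.
u_4 = 0.051524 × 0.599 + 0.025 = 0.055863.

Unemployment rate after four quarters ≈ 5.59%.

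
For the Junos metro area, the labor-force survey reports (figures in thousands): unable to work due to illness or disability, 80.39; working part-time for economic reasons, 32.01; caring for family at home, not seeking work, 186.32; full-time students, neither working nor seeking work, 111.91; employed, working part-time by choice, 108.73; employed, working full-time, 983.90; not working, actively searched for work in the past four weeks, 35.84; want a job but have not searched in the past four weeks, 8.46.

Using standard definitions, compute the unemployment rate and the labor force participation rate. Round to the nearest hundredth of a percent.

Employed = 32.01 + 108.73 + 983.90 = 1,124.64 thousand (anyone who worked, including part-time for economic reasons, counts as employed).
Unemployed = 35.84 thousand.
Labor force = 1,124.64 + 35.84 = 1,160.48 thousand.
Not in labor force = 80.39 + 186.32 + 111.91 + 8.46 = 387.08 thousand (those not working and not actively searching are outside the labor force — including those who want a job but have given up searching).
Civilian working-age population = 1,160.48 + 387.08 = 1,547.56 thousand.
Unemployment rate = 35.84 / 1,160.48 = 3.09%.
Labor force participation rate = 1,160.48 / 1,547.56 = 74.99%.

Unemployment rate ≈ 3.09%; labor force participation rate ≈ 74.99%.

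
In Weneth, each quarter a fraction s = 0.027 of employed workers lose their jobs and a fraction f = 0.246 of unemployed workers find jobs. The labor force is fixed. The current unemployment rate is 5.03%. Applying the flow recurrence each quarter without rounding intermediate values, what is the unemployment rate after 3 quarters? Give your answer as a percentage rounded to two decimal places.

With a fixed labor force, u_{t+1} = u_t + s·(1−u_t) − f·u_t = u_t·(1−s−f) + s.
Here 1−s−f = 0.727 and s = 0.027.
u_1 = 0.050300 × 0.727 + 0.027 = 0.063568.
u_2 = 0.063568 × 0.727 + 0.027 = 0.073214.
u_3 = 0.073214 × 0.727 + 0.027 = 0.080227.

Unemployment rate after three quarters ≈ 8.02%.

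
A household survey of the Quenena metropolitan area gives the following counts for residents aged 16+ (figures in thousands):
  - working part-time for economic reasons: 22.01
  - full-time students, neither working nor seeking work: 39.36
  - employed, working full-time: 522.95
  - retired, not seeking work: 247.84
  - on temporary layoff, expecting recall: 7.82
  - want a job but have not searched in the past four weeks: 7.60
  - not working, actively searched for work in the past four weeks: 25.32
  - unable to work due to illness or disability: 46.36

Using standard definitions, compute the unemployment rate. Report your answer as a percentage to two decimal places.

Employed = 22.01 + 522.95 = 544.96 thousand (anyone who worked, including part-time for economic reasons, counts as employed).
Unemployed = 7.82 + 25.32 = 33.14 thousand (jobless and actively searching, or on temporary layoff).
Labor force = 544.96 + 33.14 = 578.10 thousand.
Unemployment rate = 33.14 / 578.10 = 5.73%.

Unemployment rate ≈ 5.73%.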